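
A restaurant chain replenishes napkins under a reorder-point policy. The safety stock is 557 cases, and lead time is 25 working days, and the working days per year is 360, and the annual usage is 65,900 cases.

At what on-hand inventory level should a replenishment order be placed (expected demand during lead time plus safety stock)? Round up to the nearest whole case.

Daily demand d = 65,900 / 360 = 183.056 cases/day
Demand during lead time = 183.056 × 25 = 4,576.39
Reorder point = 4,576.39 + 557 = 5,133.39 → round up

5,134 cases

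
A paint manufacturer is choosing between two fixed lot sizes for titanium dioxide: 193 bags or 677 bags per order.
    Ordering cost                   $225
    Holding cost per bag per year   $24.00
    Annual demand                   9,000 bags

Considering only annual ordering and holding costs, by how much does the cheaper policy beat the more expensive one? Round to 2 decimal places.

$1,693.09

TC(Q) = (D/Q)S + (Q/2)H
TC(193) = (9,000/193)×225 + (193/2)×24 = $12,808.23
TC(677) = (9,000/677)×225 + (677/2)×24 = $11,115.14
Cheaper: Q = 677.  Difference = $1,693.09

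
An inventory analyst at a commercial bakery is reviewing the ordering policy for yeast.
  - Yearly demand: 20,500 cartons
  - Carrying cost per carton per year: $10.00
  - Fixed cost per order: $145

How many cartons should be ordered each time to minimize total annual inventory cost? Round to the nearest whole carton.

Optimal lot size Q* = (2 × 20,500 × $145 / $10)^½ ≈ 771.04

771 cartons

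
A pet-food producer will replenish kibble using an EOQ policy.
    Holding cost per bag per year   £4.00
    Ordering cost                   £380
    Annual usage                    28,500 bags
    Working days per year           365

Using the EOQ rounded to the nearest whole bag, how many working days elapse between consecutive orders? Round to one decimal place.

Q* = √(2·D·S / H) = √(2·28,500·380 / 4) = √5,415,000.0 ≈ 2,327.02 → Q = 2,327 bags
Days between orders = 365 / (D/Q) = 365 / 12.248 ≈ 29.802

29.8 days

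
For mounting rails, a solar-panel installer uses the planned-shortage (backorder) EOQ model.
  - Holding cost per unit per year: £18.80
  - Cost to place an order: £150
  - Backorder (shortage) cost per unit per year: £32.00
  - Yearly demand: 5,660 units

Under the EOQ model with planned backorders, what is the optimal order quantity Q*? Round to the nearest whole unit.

Basic EOQ = √(2·5,660·150/18.8) = 300.531
Backorder adjustment √((H+b)/b) = √((18.8+32)/32) = 1.2600
Q* = 300.531 × 1.2600 ≈ 378.66

379 units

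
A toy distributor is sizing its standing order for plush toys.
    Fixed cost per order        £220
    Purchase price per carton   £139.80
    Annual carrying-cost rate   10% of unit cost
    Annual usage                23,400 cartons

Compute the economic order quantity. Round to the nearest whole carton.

Holding cost per carton per year: H = 10% × £139.8 = £13.9800
Optimal lot size Q* = (2 × 23,400 × £220 / £13.98)^½ ≈ 858.18

858 cartons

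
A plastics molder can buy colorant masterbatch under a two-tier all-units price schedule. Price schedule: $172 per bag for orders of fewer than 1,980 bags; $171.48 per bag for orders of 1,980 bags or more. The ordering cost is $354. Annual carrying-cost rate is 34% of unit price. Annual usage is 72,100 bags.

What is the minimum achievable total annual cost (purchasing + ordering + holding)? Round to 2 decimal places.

$12,434,318.77

H₁ = 34%×$172 = $58.4800;  H₂ = 34%×$171.48 = $58.3032
EOQ₁ = √(2×72,100×354/58.4800) = 934.29  (< 1,980, feasible at tier 1)
EOQ₂ = √(2×72,100×354/58.3032) = 935.70  (< 1,980 → use Q = 1,980 at tier-2 price)
TC(tier 1 (EOQ₁), Q≈934.3) = $12,455,837.14
TC(tier 2, Q≈1,980.0) = $12,434,318.77
Minimum at tier 2: $12,434,318.77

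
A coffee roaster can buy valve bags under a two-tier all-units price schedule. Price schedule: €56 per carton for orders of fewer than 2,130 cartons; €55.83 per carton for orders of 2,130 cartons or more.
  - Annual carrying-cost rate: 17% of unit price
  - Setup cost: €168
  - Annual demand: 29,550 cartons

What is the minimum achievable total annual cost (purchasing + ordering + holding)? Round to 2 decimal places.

€1,662,215.23

H₁ = 17%×€56 = €9.5200;  H₂ = 17%×€55.83 = €9.4911
EOQ₁ = √(2×29,550×168/9.5200) = 1,021.24  (< 2,130, feasible at tier 1)
EOQ₂ = √(2×29,550×168/9.4911) = 1,022.80  (< 2,130 → use Q = 2,130 at tier-2 price)
TC(tier 1 (EOQ₁), Q≈1,021.2) = €1,664,522.25
TC(tier 2, Q≈2,130.0) = €1,662,215.23
Minimum at tier 2: €1,662,215.23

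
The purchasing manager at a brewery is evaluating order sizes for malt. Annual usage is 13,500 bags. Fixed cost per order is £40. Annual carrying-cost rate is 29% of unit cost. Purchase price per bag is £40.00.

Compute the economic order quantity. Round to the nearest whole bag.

Holding cost per bag per year: H = 29% × £40 = £11.6000
Optimal lot size Q* = (2 × 13,500 × £40 / £11.6)^½ ≈ 305.13

305 bags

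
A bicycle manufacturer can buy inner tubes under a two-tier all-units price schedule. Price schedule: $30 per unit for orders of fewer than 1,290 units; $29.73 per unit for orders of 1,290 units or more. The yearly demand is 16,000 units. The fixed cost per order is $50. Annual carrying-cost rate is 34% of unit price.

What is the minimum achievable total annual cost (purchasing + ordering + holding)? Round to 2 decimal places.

H₁ = 34%×$30 = $10.2000;  H₂ = 34%×$29.73 = $10.1082
EOQ₁ = √(2×16,000×50/10.2000) = 396.06  (< 1,290, feasible at tier 1)
EOQ₂ = √(2×16,000×50/10.1082) = 397.85  (< 1,290 → use Q = 1,290 at tier-2 price)
TC(tier 1 (EOQ₁), Q≈396.1) = $484,039.80
TC(tier 2, Q≈1,290.0) = $482,819.94
Minimum at tier 2: $482,819.94

$482,819.94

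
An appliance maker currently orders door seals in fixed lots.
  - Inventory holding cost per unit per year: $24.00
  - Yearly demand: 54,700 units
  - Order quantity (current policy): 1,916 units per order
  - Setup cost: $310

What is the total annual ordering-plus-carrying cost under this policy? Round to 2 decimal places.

Ordering: D/Q × S = 54,700/1,916 × $310 = $8,850.21
Holding:  Q/2 × H = 1,916/2 × $24 = $22,992.00
Total = $8,850.21 + $22,992.00 = $31,842.21

$31,842.21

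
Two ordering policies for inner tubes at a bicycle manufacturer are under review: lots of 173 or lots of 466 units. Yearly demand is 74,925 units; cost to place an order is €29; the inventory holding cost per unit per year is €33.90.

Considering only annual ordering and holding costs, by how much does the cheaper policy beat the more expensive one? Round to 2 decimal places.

€2,930.62

Annual cost at Q: ordering D·S/Q plus holding Q·H/2.
TC(173) = (74,925/173)×29 + (173/2)×33.9 = €15,492.03
TC(466) = (74,925/466)×29 + (466/2)×33.9 = €12,561.41
Lots of 466 are cheaper by €2,930.62.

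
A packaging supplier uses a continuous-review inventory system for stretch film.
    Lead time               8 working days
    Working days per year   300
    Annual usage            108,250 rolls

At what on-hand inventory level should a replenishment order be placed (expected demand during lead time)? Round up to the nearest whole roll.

Daily demand d = 108,250 / 300 = 360.833 rolls/day
Demand during lead time = 360.833 × 8 = 2,886.67
Reorder point = 2,886.67 → round up

2,887 rolls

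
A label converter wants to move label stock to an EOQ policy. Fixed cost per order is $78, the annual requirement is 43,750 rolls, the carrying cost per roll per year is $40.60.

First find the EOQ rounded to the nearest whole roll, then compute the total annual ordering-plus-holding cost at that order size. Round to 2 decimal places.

EOQ = √(2DS/H) = √(2 × 43,750 × 78 / 40.6)
    = √(168,103.45) ≈ 410.00 → Q = 410 rolls
Ordering: D/Q × S = 43,750/410 × $78 = $8,323.17
Holding:  Q/2 × H = 410/2 × $40.6 = $8,323.00
Total = $8,323.17 + $8,323.00 = $16,646.17

$16,646.17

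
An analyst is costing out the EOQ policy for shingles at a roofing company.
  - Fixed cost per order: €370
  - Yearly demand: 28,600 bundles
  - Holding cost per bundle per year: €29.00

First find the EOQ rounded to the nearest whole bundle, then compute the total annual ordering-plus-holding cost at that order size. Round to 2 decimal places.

€24,774.10

2DS/H = 2·28,600·370/29 = 729,793.10
EOQ = √729,793.10 ≈ 854.28 → Q = 854 bundles
Annual ordering cost = (D/Q)·S = (28,600/854) × 370 = €12,391.10
Annual holding cost  = (Q/2)·H = (854/2) × 29 = €12,383.00
Total = €12,391.10 + €12,383.00 = €24,774.10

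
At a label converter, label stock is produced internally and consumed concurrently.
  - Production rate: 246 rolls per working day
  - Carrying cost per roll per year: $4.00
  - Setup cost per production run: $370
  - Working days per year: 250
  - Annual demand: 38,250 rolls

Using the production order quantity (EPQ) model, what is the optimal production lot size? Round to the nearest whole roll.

d = 38,250/250 = 153.0000 rolls/day;  effective holding cost H(1 − d/p) = 4·(1 − 153.0000/246) = 1.51220
Q* = √(2DS / H_eff) = √(2·38,250·370 / 1.51220) ≈ 4,326.41

4,326 rolls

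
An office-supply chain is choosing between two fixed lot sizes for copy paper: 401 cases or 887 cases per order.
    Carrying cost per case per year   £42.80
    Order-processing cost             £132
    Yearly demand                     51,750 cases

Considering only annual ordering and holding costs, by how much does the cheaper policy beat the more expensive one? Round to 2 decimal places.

£1,066.73

For each Q, cost = (D/Q)·S + (Q/2)·H.
TC(401) = (51,750/401)×132 + (401/2)×42.8 = £25,616.31
TC(887) = (51,750/887)×132 + (887/2)×42.8 = £26,683.04
|ΔTC| = |£25,616.31 − £26,683.04| = £1,066.73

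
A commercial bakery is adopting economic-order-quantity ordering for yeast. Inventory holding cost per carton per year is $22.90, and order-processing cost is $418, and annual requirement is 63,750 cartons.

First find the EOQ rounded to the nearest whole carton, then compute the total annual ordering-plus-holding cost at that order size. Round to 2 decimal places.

$34,935.02

Q* = √(2·D·S / H) = √(2·63,750·418 / 22.9) = √2,327,292.6 ≈ 1,525.55 → Q = 1,526 cartons
Orders/yr = 63,750/1,526 = 41.776; ordering cost = 41.776 × $418 = $17,462.32
Average inventory = 1,526/2 = 763; holding cost = 763 × $22.9 = $17,472.70
Total = $17,462.32 + $17,472.70 = $34,935.02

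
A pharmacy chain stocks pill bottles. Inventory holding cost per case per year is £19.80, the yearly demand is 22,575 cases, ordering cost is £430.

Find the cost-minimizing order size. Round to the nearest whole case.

Optimal lot size Q* = (2 × 22,575 × £430 / £19.8)^½ ≈ 990.22

990 cases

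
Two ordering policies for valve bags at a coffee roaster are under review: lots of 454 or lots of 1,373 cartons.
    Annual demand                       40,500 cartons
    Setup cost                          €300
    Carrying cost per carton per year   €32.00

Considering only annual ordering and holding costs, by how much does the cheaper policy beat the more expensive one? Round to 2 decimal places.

Annual cost at Q: ordering D·S/Q plus holding Q·H/2.
TC(454) = (40,500/454)×300 + (454/2)×32 = €34,026.11
TC(1,373) = (40,500/1,373)×300 + (1,373/2)×32 = €30,817.24
Lots of 1,373 are cheaper by €3,208.88.

€3,208.88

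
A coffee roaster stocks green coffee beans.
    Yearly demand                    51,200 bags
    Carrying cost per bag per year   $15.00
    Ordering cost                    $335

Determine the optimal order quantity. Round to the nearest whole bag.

Optimal lot size Q* = (2 × 51,200 × $335 / $15)^½ ≈ 1,512.26

1,512 bags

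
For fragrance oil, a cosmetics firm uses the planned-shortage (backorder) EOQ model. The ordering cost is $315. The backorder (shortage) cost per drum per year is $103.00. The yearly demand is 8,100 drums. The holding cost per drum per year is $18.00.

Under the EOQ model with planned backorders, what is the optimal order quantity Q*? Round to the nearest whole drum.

Basic EOQ = √(2·8,100·315/18) = 532.447
Backorder adjustment √((H+b)/b) = √((18+103)/103) = 1.0839
Q* = 532.447 × 1.0839 ≈ 577.10

577 drums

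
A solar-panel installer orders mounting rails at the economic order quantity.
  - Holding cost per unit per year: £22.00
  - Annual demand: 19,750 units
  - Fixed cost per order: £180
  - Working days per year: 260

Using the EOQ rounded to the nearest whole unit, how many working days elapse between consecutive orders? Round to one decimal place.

EOQ = √(2DS/H) = √(2 × 19,750 × 180 / 22)
    = √(323,181.82) ≈ 568.49 → Q = 568 units
T = Q/D × 260 days = 568/19,750 × 260 = 7.477 days

7.5 days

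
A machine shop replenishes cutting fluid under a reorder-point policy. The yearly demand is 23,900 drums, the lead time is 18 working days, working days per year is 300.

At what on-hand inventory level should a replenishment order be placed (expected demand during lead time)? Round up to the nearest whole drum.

1,434 drums

Daily demand d = 23,900 / 300 = 79.667 drums/day
Demand during lead time = 79.667 × 18 = 1,434.00
Reorder point = 1,434.00 → round up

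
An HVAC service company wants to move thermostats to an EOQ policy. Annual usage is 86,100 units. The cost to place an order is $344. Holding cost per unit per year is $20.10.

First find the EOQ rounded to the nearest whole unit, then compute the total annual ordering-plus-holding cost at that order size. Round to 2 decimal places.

$34,505.94

Optimal lot size Q* = (2 × 86,100 × $344 / $20.1)^½ ≈ 1,716.71 → Q = 1,717 units
Orders/yr = 86,100/1,717 = 50.146; ordering cost = 50.146 × $344 = $17,250.09
Average inventory = 1,717/2 = 858.5; holding cost = 858.5 × $20.1 = $17,255.85
Total = $17,250.09 + $17,255.85 = $34,505.94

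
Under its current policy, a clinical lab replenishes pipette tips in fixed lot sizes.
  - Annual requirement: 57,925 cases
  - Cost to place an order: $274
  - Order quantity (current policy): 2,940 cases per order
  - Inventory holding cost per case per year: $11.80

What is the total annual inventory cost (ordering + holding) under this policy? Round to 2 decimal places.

$22,744.45

Annual ordering cost = (D/Q)·S = (57,925/2,940) × 274 = $5,398.45
Annual holding cost  = (Q/2)·H = (2,940/2) × 11.8 = $17,346.00
Total = $5,398.45 + $17,346.00 = $22,744.45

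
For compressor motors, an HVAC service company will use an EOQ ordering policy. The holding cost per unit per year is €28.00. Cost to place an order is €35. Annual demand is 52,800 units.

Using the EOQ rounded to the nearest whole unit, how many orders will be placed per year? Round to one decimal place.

145.5 orders per year

Optimal lot size Q* = (2 × 52,800 × €35 / €28)^½ ≈ 363.32 → Q = 363
Orders per year = D/Q = 52,800 / 363 = 145.455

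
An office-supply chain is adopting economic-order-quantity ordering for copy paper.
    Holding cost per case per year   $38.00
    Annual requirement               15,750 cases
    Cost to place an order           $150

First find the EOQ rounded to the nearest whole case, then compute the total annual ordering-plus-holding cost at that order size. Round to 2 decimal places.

Optimal lot size Q* = (2 × 15,750 × $150 / $38)^½ ≈ 352.62 → Q = 353 cases
Annual ordering cost = (D/Q)·S = (15,750/353) × 150 = $6,692.63
Annual holding cost  = (Q/2)·H = (353/2) × 38 = $6,707.00
Total = $6,692.63 + $6,707.00 = $13,399.63

$13,399.63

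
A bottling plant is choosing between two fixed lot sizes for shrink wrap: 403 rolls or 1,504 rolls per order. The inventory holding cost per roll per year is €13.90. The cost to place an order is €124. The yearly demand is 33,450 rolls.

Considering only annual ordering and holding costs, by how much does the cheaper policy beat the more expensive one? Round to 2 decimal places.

€117.49

For each Q, cost = (D/Q)·S + (Q/2)·H.
TC(403) = (33,450/403)×124 + (403/2)×13.9 = €13,093.16
TC(1,504) = (33,450/1,504)×124 + (1,504/2)×13.9 = €13,210.65
|ΔTC| = |€13,093.16 − €13,210.65| = €117.49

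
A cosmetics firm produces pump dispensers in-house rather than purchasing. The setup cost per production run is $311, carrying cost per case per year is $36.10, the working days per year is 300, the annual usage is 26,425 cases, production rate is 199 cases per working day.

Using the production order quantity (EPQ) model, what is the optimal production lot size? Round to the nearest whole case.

Daily demand d = 26,425/300 = 88.083; p = 199; 1 − d/p = 0.55737
EPQ = √(2DS / (H(1 − d/p)))
    = √(2 × 26,425 × 311 / (36.1 × 0.55737)) ≈ 903.81

904 cases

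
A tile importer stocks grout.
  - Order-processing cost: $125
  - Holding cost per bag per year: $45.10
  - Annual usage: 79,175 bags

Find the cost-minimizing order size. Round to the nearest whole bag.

662 bags

2DS/H = 2·79,175·125/45.1 = 438,885.81
EOQ = √438,885.81 ≈ 662.48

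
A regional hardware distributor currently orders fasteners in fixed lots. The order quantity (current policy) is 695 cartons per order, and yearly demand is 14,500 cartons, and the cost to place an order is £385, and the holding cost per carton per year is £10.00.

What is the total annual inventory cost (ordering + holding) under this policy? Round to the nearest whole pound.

£11,507

Annual ordering cost = (D/Q)·S = (14,500/695) × 385 = £8,032.37
Annual holding cost  = (Q/2)·H = (695/2) × 10 = £3,475.00
Total = £8,032.37 + £3,475.00 = £11,507.37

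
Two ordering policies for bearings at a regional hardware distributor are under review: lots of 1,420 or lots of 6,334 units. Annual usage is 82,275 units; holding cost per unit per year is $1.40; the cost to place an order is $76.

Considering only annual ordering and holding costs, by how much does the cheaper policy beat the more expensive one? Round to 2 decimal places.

Annual cost at Q: ordering D·S/Q plus holding Q·H/2.
TC(1,420) = (82,275/1,420)×76 + (1,420/2)×1.4 = $5,397.45
TC(6,334) = (82,275/6,334)×76 + (6,334/2)×1.4 = $5,421.00
|ΔTC| = |$5,397.45 − $5,421.00| = $23.55

$23.55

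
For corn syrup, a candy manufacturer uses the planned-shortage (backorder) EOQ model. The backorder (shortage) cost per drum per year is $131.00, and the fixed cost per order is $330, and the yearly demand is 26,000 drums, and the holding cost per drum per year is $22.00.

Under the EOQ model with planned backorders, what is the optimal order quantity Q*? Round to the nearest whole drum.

Basic EOQ = √(2·26,000·330/22) = 883.176
Backorder adjustment √((H+b)/b) = √((22+131)/131) = 1.0807
Q* = 883.176 × 1.0807 ≈ 954.46

954 drums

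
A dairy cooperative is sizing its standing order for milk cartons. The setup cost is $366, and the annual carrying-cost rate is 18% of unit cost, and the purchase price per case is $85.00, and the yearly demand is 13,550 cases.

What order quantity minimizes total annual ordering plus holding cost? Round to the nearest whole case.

805 cases

Holding cost per case per year: H = 18% × $85 = $15.3000
Q* = √(2·D·S / H) = √(2·13,550·366 / 15.3) = √648,274.5 ≈ 805.15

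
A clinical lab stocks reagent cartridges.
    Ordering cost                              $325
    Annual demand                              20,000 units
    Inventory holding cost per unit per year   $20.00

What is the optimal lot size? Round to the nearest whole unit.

Optimal lot size Q* = (2 × 20,000 × $325 / $20)^½ ≈ 806.23

806 units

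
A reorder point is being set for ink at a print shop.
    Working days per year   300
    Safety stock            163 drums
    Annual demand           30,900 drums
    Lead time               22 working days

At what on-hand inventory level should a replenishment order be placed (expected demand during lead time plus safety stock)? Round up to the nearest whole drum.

2,429 drums

Daily demand d = 30,900 / 300 = 103.000 drums/day
Demand during lead time = 103.000 × 22 = 2,266.00
Reorder point = 2,266.00 + 163 = 2,429.00 → round up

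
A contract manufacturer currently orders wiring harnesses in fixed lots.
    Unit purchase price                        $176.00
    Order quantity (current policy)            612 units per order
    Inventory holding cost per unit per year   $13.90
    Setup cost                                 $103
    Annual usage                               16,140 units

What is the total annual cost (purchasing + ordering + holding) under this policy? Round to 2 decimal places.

Ordering: D/Q × S = 16,140/612 × $103 = $2,716.37
Holding:  Q/2 × H = 612/2 × $13.9 = $4,253.40
Purchase cost = D·C = 16,140 × 176 = $2,840,640.00
Total = $2,716.37 + $4,253.40 + $2,840,640.00 = $2,847,609.77

$2,847,609.77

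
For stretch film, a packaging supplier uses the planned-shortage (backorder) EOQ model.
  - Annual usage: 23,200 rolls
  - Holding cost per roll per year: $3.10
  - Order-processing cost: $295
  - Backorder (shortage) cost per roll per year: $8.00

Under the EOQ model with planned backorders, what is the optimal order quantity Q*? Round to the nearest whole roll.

2,475 rolls

Q* = √(2DS/H) · √((H + b)/b)
   = √(2 × 23,200 × 295 / 3.1) · √((3.1 + 8) / 8)
   = 2,101.305 × 1.1779 ≈ 2,475.17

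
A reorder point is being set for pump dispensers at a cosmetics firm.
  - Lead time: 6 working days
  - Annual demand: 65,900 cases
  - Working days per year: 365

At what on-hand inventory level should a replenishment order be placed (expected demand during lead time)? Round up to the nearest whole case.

1,084 cases

Daily demand d = 65,900 / 365 = 180.548 cases/day
Demand during lead time = 180.548 × 6 = 1,083.29
Reorder point = 1,083.29 → round up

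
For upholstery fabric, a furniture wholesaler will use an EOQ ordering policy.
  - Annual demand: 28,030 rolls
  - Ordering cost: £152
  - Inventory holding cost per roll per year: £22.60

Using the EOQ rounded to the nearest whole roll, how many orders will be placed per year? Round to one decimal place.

Optimal lot size Q* = (2 × 28,030 × £152 / £22.6)^½ ≈ 614.04 → Q = 614
N = D/Q = 28,030/614 ≈ 45.651 orders/yr

45.7 orders per year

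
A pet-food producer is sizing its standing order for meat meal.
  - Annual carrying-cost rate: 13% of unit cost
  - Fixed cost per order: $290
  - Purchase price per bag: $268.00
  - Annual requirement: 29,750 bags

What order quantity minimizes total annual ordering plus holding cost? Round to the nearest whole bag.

H = i·C = 0.13 × $268 = $34.8400 per bag-year
2DS/H = 2·29,750·290/34.84 = 495,264.06
EOQ = √495,264.06 ≈ 703.75

704 bags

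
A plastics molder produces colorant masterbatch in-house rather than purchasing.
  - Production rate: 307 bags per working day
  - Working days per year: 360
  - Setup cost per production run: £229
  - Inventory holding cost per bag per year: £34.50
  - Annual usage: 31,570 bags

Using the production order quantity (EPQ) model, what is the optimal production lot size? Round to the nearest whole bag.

766 bags

d = 31,570/360 = 87.6944 bags/day;  effective holding cost H(1 − d/p) = 34.5·(1 − 87.6944/307) = 24.64509
Q* = √(2DS / H_eff) = √(2·31,570·229 / 24.64509) ≈ 765.96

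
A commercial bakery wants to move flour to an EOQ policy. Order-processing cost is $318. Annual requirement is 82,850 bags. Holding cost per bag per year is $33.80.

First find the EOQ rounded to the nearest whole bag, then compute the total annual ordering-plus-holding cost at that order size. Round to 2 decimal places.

EOQ = √(2DS/H) = √(2 × 82,850 × 318 / 33.8)
    = √(1,558,952.66) ≈ 1,248.58 → Q = 1,249 bags
Ordering: D/Q × S = 82,850/1,249 × $318 = $21,093.92
Holding:  Q/2 × H = 1,249/2 × $33.8 = $21,108.10
Total = $21,093.92 + $21,108.10 = $42,202.02

$42,202.02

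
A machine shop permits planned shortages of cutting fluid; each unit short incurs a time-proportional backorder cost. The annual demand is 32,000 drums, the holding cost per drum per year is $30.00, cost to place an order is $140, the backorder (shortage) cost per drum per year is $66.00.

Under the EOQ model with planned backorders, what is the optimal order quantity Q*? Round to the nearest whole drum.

659 drums

Q* = √(2DS/H) · √((H + b)/b)
   = √(2 × 32,000 × 140 / 30) · √((30 + 66) / 66)
   = 546.504 × 1.2060 ≈ 659.11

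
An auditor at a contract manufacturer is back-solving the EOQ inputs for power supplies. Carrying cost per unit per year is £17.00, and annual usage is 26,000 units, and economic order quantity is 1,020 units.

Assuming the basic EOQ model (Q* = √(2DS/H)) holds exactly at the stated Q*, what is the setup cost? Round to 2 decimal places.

Since Q* = (2DS/H)^½, squaring gives Q*²·H = 2DS.
S = Q²H / (2D) = 1,020² × 17 / (2 × 26,000) = 340.1308

£340.13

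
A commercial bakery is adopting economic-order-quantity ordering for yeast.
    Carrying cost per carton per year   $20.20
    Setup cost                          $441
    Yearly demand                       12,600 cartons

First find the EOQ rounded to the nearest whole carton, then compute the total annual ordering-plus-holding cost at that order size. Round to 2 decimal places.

$14,982.88

Q* = √(2·D·S / H) = √(2·12,600·441 / 20.2) = √550,158.4 ≈ 741.73 → Q = 742 cartons
Orders/yr = 12,600/742 = 16.981; ordering cost = 16.981 × $441 = $7,488.68
Average inventory = 742/2 = 371; holding cost = 371 × $20.2 = $7,494.20
Total = $7,488.68 + $7,494.20 = $14,982.88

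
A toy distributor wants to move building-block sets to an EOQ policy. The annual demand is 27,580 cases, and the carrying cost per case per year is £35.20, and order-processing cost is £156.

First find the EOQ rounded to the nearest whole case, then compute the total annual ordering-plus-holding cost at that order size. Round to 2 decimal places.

2DS/H = 2·27,580·156/35.2 = 244,459.09
EOQ = √244,459.09 ≈ 494.43 → Q = 494 cases
Annual ordering cost = (D/Q)·S = (27,580/494) × 156 = £8,709.47
Annual holding cost  = (Q/2)·H = (494/2) × 35.2 = £8,694.40
Total = £8,709.47 + £8,694.40 = £17,403.87

£17,403.87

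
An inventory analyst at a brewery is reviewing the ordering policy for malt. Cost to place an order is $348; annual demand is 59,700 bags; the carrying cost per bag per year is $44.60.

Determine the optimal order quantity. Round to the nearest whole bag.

965 bags

2DS/H = 2·59,700·348/44.6 = 931,641.26
EOQ = √931,641.26 ≈ 965.22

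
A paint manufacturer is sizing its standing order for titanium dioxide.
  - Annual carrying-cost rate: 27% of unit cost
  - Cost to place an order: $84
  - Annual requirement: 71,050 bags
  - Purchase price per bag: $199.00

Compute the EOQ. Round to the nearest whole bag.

471 bags

Holding cost per bag per year: H = 27% × $199 = $53.7300
2DS/H = 2·71,050·84/53.73 = 222,155.22
EOQ = √222,155.22 ≈ 471.33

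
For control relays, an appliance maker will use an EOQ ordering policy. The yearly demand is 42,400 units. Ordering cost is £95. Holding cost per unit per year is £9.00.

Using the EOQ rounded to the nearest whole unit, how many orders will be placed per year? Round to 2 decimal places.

44.82 orders per year

2DS/H = 2·42,400·95/9 = 895,111.11
EOQ = √895,111.11 ≈ 946.10 → Q = 946
Orders per year = D/Q = 42,400 / 946 = 44.820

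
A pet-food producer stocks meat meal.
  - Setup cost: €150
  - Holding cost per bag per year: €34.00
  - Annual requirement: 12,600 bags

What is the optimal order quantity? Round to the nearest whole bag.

2DS/H = 2·12,600·150/34 = 111,176.47
EOQ = √111,176.47 ≈ 333.43

333 bags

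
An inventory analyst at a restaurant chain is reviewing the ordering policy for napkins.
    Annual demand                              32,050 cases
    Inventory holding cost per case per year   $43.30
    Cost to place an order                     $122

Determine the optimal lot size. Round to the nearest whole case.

425 cases

EOQ = √(2DS/H) = √(2 × 32,050 × 122 / 43.3)
    = √(180,605.08) ≈ 424.98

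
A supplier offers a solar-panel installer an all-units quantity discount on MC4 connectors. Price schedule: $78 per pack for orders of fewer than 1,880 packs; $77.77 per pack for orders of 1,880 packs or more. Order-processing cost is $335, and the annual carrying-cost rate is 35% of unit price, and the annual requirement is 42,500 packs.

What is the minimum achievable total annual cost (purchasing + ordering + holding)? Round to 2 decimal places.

H₁ = 35%×$78 = $27.3000;  H₂ = 35%×$77.77 = $27.2195
EOQ₁ = √(2×42,500×335/27.3000) = 1,021.29  (< 1,880, feasible at tier 1)
EOQ₂ = √(2×42,500×335/27.2195) = 1,022.80  (< 1,880 → use Q = 1,880 at tier-2 price)
TC(tier 1 (EOQ₁), Q≈1,021.3) = $3,342,881.31
TC(tier 2, Q≈1,880.0) = $3,338,384.47
Minimum at tier 2: $3,338,384.47

$3,338,384.47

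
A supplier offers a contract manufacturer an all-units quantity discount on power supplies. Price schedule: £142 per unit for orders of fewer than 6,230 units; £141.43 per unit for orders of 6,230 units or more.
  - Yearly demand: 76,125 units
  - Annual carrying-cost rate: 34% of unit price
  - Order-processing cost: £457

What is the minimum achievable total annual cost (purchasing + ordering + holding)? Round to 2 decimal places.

£10,867,708.93

H₁ = 34%×£142 = £48.2800;  H₂ = 34%×£141.43 = £48.0862
EOQ₁ = √(2×76,125×457/48.2800) = 1,200.47  (< 6,230, feasible at tier 1)
EOQ₂ = √(2×76,125×457/48.0862) = 1,202.89  (< 6,230 → use Q = 6,230 at tier-2 price)
TC(tier 1 (EOQ₁), Q≈1,200.5) = £10,867,708.93
TC(tier 2, Q≈6,230.0) = £10,921,731.39
Minimum at tier 1 (EOQ₁): £10,867,708.93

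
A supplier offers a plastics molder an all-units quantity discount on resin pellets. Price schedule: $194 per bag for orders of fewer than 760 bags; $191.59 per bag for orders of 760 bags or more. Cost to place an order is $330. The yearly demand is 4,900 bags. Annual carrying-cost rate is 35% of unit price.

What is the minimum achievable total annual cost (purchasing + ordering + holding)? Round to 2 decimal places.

$965,418.52

H₁ = 35%×$194 = $67.9000;  H₂ = 35%×$191.59 = $67.0565
EOQ₁ = √(2×4,900×330/67.9000) = 218.24  (< 760, feasible at tier 1)
EOQ₂ = √(2×4,900×330/67.0565) = 219.61  (< 760 → use Q = 760 at tier-2 price)
TC(tier 1 (EOQ₁), Q≈218.2) = $965,418.52
TC(tier 2, Q≈760.0) = $966,400.10
Minimum at tier 1 (EOQ₁): $965,418.52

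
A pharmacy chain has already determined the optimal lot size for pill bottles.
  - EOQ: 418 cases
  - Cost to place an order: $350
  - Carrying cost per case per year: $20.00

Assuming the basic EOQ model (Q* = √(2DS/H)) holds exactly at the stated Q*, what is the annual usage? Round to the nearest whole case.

EOQ relation: Q² = 2DS/H, so rearrange for the unknown.
D = Q²H / (2S) = 418² × 20 / (2 × 350) = 4,992.11

4,992 cases per year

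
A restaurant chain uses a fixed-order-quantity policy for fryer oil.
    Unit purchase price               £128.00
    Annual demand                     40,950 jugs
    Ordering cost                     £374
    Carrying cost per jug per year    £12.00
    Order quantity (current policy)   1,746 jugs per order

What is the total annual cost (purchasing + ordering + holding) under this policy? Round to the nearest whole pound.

Orders/yr = 40,950/1,746 = 23.454; ordering cost = 23.454 × £374 = £8,771.65
Average inventory = 1,746/2 = 873; holding cost = 873 × £12 = £10,476.00
Purchase cost = D·C = 40,950 × 128 = £5,241,600.00
Total = £8,771.65 + £10,476.00 + £5,241,600.00 = £5,260,847.65

£5,260,848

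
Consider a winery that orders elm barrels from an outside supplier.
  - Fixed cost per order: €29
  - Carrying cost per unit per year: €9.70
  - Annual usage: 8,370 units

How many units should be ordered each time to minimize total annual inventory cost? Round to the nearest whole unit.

224 units

Q* = √(2·D·S / H) = √(2·8,370·29 / 9.7) = √50,047.4 ≈ 223.71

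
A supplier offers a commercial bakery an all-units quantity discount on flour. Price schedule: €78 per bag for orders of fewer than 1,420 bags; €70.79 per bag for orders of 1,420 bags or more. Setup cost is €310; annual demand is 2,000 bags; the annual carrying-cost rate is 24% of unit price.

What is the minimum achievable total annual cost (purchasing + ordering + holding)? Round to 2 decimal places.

H₁ = 24%×€78 = €18.7200;  H₂ = 24%×€70.79 = €16.9896
EOQ₁ = √(2×2,000×310/18.7200) = 257.37  (< 1,420, feasible at tier 1)
EOQ₂ = √(2×2,000×310/16.9896) = 270.16  (< 1,420 → use Q = 1,420 at tier-2 price)
TC(tier 1 (EOQ₁), Q≈257.4) = €160,817.97
TC(tier 2, Q≈1,420.0) = €154,079.24
Minimum at tier 2: €154,079.24

€154,079.24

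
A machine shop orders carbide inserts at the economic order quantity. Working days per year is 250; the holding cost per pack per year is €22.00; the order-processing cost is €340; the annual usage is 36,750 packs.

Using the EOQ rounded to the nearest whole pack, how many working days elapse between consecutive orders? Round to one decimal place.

Optimal lot size Q* = (2 × 36,750 × €340 / €22)^½ ≈ 1,065.79 → Q = 1,066 packs
T = Q/D × 250 days = 1,066/36,750 × 250 = 7.252 days

7.3 days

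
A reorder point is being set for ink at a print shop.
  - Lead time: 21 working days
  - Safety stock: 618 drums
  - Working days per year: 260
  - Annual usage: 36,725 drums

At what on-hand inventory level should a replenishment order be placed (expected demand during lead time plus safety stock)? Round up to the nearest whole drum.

Daily demand d = 36,725 / 260 = 141.250 drums/day
Demand during lead time = 141.250 × 21 = 2,966.25
Reorder point = 2,966.25 + 618 = 3,584.25 → round up

3,585 drums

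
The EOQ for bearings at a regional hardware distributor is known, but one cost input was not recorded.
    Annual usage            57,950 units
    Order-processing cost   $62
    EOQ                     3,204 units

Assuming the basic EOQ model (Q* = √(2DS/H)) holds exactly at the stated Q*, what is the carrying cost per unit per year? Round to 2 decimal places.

Since Q* = (2DS/H)^½, squaring gives Q*²·H = 2DS.
H = 2DS / Q² = 2 × 57,950 × 62 / 3,204² = 0.7000

$0.70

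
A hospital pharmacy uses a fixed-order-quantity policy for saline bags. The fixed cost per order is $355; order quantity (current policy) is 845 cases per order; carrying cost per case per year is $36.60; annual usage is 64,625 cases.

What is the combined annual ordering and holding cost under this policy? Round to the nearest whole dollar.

Ordering: D/Q × S = 64,625/845 × $355 = $27,150.15
Holding:  Q/2 × H = 845/2 × $36.6 = $15,463.50
Total = $27,150.15 + $15,463.50 = $42,613.65

$42,614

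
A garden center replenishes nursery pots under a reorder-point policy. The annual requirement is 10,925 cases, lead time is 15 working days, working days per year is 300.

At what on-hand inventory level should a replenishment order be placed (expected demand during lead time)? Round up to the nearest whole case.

547 cases

Daily demand d = 10,925 / 300 = 36.417 cases/day
Demand during lead time = 36.417 × 15 = 546.25
Reorder point = 546.25 → round up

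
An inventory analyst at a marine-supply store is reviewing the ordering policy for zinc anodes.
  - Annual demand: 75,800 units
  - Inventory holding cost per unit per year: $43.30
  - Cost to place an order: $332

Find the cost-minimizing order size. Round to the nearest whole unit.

Q* = √(2·D·S / H) = √(2·75,800·332 / 43.3) = √1,162,383.4 ≈ 1,078.14

1,078 units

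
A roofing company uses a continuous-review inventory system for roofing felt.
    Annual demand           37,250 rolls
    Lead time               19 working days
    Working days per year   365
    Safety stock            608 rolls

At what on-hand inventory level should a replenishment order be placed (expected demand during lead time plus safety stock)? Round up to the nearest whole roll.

2,548 rolls

Daily demand d = 37,250 / 365 = 102.055 rolls/day
Demand during lead time = 102.055 × 19 = 1,939.04
Reorder point = 1,939.04 + 608 = 2,547.04 → round up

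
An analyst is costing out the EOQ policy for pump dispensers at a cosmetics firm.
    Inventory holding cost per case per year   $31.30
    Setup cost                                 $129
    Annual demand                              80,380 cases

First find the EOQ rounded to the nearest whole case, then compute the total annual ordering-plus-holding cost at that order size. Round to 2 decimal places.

$25,477.45

Q* = √(2·D·S / H) = √(2·80,380·129 / 31.3) = √662,557.2 ≈ 813.98 → Q = 814 cases
Ordering: D/Q × S = 80,380/814 × $129 = $12,738.35
Holding:  Q/2 × H = 814/2 × $31.3 = $12,739.10
Total = $12,738.35 + $12,739.10 = $25,477.45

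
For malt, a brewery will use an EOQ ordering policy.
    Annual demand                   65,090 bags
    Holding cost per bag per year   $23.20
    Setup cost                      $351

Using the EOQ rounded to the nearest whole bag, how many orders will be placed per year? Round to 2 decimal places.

Optimal lot size Q* = (2 × 65,090 × $351 / $23.2)^½ ≈ 1,403.40 → Q = 1,403
Orders per year = D/Q = 65,090 / 1,403 = 46.393

46.39 orders per year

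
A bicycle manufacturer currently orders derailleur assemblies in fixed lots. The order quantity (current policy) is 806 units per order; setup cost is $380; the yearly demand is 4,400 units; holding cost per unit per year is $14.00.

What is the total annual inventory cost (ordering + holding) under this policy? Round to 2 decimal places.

$7,716.44

Orders/yr = 4,400/806 = 5.459; ordering cost = 5.459 × $380 = $2,074.44
Average inventory = 806/2 = 403; holding cost = 403 × $14 = $5,642.00
Total = $2,074.44 + $5,642.00 = $7,716.44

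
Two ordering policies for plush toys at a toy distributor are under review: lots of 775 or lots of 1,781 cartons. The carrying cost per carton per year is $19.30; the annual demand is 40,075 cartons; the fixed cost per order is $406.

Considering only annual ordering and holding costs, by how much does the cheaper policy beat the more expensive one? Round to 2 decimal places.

$2,150.66

Annual cost at Q: ordering D·S/Q plus holding Q·H/2.
TC(775) = (40,075/775)×406 + (775/2)×19.3 = $28,472.88
TC(1,781) = (40,075/1,781)×406 + (1,781/2)×19.3 = $26,322.22
Lots of 1,781 are cheaper by $2,150.66.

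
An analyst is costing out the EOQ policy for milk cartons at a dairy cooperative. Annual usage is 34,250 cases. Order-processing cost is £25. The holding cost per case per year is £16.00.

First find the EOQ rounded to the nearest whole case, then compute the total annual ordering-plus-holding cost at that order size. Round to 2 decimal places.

Q* = √(2·D·S / H) = √(2·34,250·25 / 16) = √107,031.2 ≈ 327.16 → Q = 327 cases
Ordering: D/Q × S = 34,250/327 × £25 = £2,618.50
Holding:  Q/2 × H = 327/2 × £16 = £2,616.00
Total = £2,618.50 + £2,616.00 = £5,234.50

£5,234.50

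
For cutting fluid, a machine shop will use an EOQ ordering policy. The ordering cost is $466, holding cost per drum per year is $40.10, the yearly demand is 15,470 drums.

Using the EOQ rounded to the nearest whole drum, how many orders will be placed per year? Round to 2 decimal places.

Optimal lot size Q* = (2 × 15,470 × $466 / $40.1)^½ ≈ 599.63 → Q = 600
Orders per year = D/Q = 15,470 / 600 = 25.783

25.78 orders per year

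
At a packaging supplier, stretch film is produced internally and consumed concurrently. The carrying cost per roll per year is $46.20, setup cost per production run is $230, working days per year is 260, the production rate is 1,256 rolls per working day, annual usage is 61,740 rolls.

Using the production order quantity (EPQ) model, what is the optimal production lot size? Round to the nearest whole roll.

d = 61,740/260 = 237.4615 rolls/day;  effective holding cost H(1 − d/p) = 46.2·(1 − 237.4615/1256) = 37.46535
Q* = √(2DS / H_eff) = √(2·61,740·230 / 37.46535) ≈ 870.66

871 rolls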